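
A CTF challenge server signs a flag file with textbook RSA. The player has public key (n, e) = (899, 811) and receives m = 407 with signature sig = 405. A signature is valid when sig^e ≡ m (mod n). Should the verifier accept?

reject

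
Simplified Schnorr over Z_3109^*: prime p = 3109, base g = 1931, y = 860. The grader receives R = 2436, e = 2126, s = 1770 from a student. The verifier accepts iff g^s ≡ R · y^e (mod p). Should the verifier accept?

reject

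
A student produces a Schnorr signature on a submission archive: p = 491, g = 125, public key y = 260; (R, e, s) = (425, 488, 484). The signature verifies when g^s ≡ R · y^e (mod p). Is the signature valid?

valid

g^s mod p:
125^2 = 15625 ≡ 404
125^4 ≡ 404^2 = 163216 ≡ 204
125^8 ≡ 204^2 = 41616 ≡ 372
125^16 ≡ 372^2 = 138384 ≡ 413
125^32 ≡ 413^2 = 170569 ≡ 192
125^64 ≡ 192^2 = 36864 ≡ 39
125^128 ≡ 39^2 = 1521 ≡ 48
125^256 ≡ 48^2 = 2304 ≡ 340
484 = 256 + 128 + 64 + 32 + 4, so 125^484 ≡ 340·48·39·192·204 ≡ 75 (mod 491)
R · y^e mod p:
260^2 = 67600 ≡ 333
260^4 ≡ 333^2 = 110889 ≡ 414
260^8 ≡ 414^2 = 171396 ≡ 37
260^16 ≡ 37^2 = 1369 ≡ 387
260^32 ≡ 387^2 = 149769 ≡ 14
260^64 ≡ 14^2 = 196
260^128 ≡ 196^2 = 38416 ≡ 118
260^256 ≡ 118^2 = 13924 ≡ 176
488 = 256 + 128 + 64 + 32 + 8, so 260^488 ≡ 176·118·196·14·37 ≡ 289 (mod 491)
425·289 = 122825 ≡ 75 (mod 491)
75 ≡ 75 (mod 491); signature holds.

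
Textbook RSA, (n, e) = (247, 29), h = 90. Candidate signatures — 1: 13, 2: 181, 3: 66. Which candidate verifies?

2

Candidate 1: Squares mod 247: 13^1≡13, 13^2≡169, 13^4≡156, 13^8≡130, 13^16≡104; 29 = 16 + 8 + 4 + 1, so 13^29 ≡ 104·130·156·13 ≡ 78 (mod 247)
Candidate 2: Squares mod 247: 181^1≡181, 181^2≡157, 181^4≡196, 181^8≡131, 181^16≡118; 29 = 16 + 8 + 4 + 1, so 181^29 ≡ 118·131·196·181 ≡ 90 (mod 247)
  → matches h = 90
Candidate 3: Squares mod 247: 66^1≡66, 66^2≡157, 66^4≡196, 66^8≡131, 66^16≡118; 29 = 16 + 8 + 4 + 1, so 66^29 ≡ 118·131·196·66 ≡ 157 (mod 247)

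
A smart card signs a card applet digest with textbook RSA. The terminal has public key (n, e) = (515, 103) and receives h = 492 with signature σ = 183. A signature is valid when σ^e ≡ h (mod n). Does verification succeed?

passes

σ^2 ≡ 183^2 = 33489 ≡ 14
σ^4 ≡ 14^2 = 196
σ^8 ≡ 196^2 = 38416 ≡ 306
σ^16 ≡ 306^2 = 93636 ≡ 421
σ^32 ≡ 421^2 = 177241 ≡ 81
σ^64 ≡ 81^2 = 6561 ≡ 381
103 = 64 + 32 + 4 + 2 + 1, so σ^103 ≡ 381·81·196·14·183 ≡ 492 (mod 515)
σ^103 mod 515 = 492 matches h.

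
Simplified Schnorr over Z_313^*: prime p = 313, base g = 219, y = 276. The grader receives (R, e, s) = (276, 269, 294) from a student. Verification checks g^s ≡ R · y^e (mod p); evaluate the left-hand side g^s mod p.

6

219^2 = 47961 ≡ 72
219^4 ≡ 72^2 = 5184 ≡ 176
219^8 ≡ 176^2 = 30976 ≡ 302
219^16 ≡ 302^2 = 91204 ≡ 121
219^32 ≡ 121^2 = 14641 ≡ 243
219^64 ≡ 243^2 = 59049 ≡ 205
219^128 ≡ 205^2 = 42025 ≡ 83
219^256 ≡ 83^2 = 6889 ≡ 3
294 = 256 + 32 + 4 + 2, so 219^294 ≡ 3·243·176·72 ≡ 6 (mod 313)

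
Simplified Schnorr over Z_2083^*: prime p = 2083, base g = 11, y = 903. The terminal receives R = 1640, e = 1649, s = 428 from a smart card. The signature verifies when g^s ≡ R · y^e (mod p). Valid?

g^s mod p:
Squares mod 2083: 11^1≡11, 11^2≡121, 11^4≡60, 11^8≡1517, 11^16≡1657, 11^32≡255, 11^64≡452, 11^128≡170, 11^256≡1821
428 = 256 + 128 + 32 + 8 + 4, so 11^428 ≡ 1821·170·255·1517·60 ≡ 491 (mod 2083)
R · y^e mod p:
Squares mod 2083: 903^1≡903, 903^2≡956, 903^4≡1582, 903^8≡1041, 903^16≡521, 903^32≡651, 903^64≡952, 903^128≡199, 903^256≡24, 903^512≡576, 903^1024≡579
1649 = 1024 + 512 + 64 + 32 + 16 + 1, so 903^1649 ≡ 579·576·952·651·521·903 ≡ 944 (mod 2083)
1640·944 = 1548160 ≡ 491 (mod 2083)
491 ≡ 491 (mod 2083); signature holds.

yes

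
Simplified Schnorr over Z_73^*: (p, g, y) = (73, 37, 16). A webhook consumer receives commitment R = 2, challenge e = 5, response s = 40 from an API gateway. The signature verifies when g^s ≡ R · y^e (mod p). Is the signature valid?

invalid

g^s mod p:
37^2 = 1369 ≡ 55
37^4 ≡ 55^2 = 3025 ≡ 32
37^8 ≡ 32^2 = 1024 ≡ 2
37^16 ≡ 2^2 = 4
37^32 ≡ 4^2 = 16
40 = 32 + 8, so 37^40 ≡ 16·2 ≡ 32 (mod 73)
R · y^e mod p:
16^2 = 256 ≡ 37
16^4 ≡ 37^2 = 1369 ≡ 55
5 = 4 + 1, so 16^5 ≡ 55·16 ≡ 4 (mod 73)
2·4 = 8 ≡ 8 (mod 73)
32 ≠ 8; the check fails.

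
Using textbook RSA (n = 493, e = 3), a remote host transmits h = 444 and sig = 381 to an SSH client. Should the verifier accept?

Squares mod 493: sig^1≡381, sig^2≡219
3 = 2 + 1, so sig^3 ≡ 219·381 ≡ 122 (mod 493)
122 ≠ 444, so verification fails.

reject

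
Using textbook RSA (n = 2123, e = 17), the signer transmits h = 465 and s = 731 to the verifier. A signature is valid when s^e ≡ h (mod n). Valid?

yes

s^2 ≡ 731^2 = 534361 ≡ 1488
s^4 ≡ 1488^2 = 2214144 ≡ 1978
s^8 ≡ 1978^2 = 3912484 ≡ 1918
s^16 ≡ 1918^2 = 3678724 ≡ 1688
17 = 16 + 1, so s^17 ≡ 1688·731 ≡ 465 (mod 2123)
Since 465 equals the digest 465, verification succeeds.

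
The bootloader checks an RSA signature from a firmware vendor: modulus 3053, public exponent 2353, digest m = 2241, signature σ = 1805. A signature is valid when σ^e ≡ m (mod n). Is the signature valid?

σ^2 ≡ 1805^2 = 3258025 ≡ 474
σ^4 ≡ 474^2 = 224676 ≡ 1807
σ^8 ≡ 1807^2 = 3265249 ≡ 1592
σ^16 ≡ 1592^2 = 2534464 ≡ 474
σ^32 ≡ 474^2 = 224676 ≡ 1807
σ^64 ≡ 1807^2 = 3265249 ≡ 1592
σ^128 ≡ 1592^2 = 2534464 ≡ 474
σ^256 ≡ 474^2 = 224676 ≡ 1807
σ^512 ≡ 1807^2 = 3265249 ≡ 1592
σ^1024 ≡ 1592^2 = 2534464 ≡ 474
σ^2048 ≡ 474^2 = 224676 ≡ 1807
2353 = 2048 + 256 + 32 + 16 + 1, so σ^2353 ≡ 1807·1807·1807·474·1805 ≡ 1805 (mod 3053)
1805 ≠ 2241, so verification fails.

invalid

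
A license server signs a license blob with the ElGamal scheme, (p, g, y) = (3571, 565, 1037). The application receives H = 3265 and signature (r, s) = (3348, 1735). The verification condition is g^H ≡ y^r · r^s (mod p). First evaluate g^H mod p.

565^3265 mod 3571 = 3038

3038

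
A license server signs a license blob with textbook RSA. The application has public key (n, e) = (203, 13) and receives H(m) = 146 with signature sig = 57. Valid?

no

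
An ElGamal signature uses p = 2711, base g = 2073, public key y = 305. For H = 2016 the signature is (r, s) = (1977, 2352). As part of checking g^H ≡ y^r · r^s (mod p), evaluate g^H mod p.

2116

2073^2 = 4297329 ≡ 394
2073^4 ≡ 394^2 = 155236 ≡ 709
2073^8 ≡ 709^2 = 502681 ≡ 1146
2073^16 ≡ 1146^2 = 1313316 ≡ 1192
2073^32 ≡ 1192^2 = 1420864 ≡ 300
2073^64 ≡ 300^2 = 90000 ≡ 537
2073^128 ≡ 537^2 = 288369 ≡ 1003
2073^256 ≡ 1003^2 = 1006009 ≡ 228
2073^512 ≡ 228^2 = 51984 ≡ 475
2073^1024 ≡ 475^2 = 225625 ≡ 612
2016 = 1024 + 512 + 256 + 128 + 64 + 32, so 2073^2016 ≡ 612·475·228·1003·537·300 ≡ 2116 (mod 2711)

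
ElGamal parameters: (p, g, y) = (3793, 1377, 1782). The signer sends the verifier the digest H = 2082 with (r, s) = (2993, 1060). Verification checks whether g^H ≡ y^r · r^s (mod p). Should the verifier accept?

reject

Left side g^H mod p:
1377^2 = 1896129 ≡ 3422
1377^4 ≡ 3422^2 = 11710084 ≡ 1093
1377^8 ≡ 1093^2 = 1194649 ≡ 3647
1377^16 ≡ 3647^2 = 13300609 ≡ 2351
1377^32 ≡ 2351^2 = 5527201 ≡ 800
1377^64 ≡ 800^2 = 640000 ≡ 2776
1377^128 ≡ 2776^2 = 7706176 ≡ 2593
1377^256 ≡ 2593^2 = 6723649 ≡ 2453
1377^512 ≡ 2453^2 = 6017209 ≡ 1511
1377^1024 ≡ 1511^2 = 2283121 ≡ 3528
1377^2048 ≡ 3528^2 = 12446784 ≡ 1951
2082 = 2048 + 32 + 2, so 1377^2082 ≡ 1951·800·3422 ≡ 1545 (mod 3793)
Right side y^r · r^s mod p:
1782^2 = 3175524 ≡ 783
1782^4 ≡ 783^2 = 613089 ≡ 2416
1782^8 ≡ 2416^2 = 5837056 ≡ 3422
1782^16 ≡ 3422^2 = 11710084 ≡ 1093
1782^32 ≡ 1093^2 = 1194649 ≡ 3647
1782^64 ≡ 3647^2 = 13300609 ≡ 2351
1782^128 ≡ 2351^2 = 5527201 ≡ 800
1782^256 ≡ 800^2 = 640000 ≡ 2776
1782^512 ≡ 2776^2 = 7706176 ≡ 2593
1782^1024 ≡ 2593^2 = 6723649 ≡ 2453
1782^2048 ≡ 2453^2 = 6017209 ≡ 1511
2993 = 2048 + 512 + 256 + 128 + 32 + 16 + 1, so 1782^2993 ≡ 1511·2593·2776·800·3647·1093·1782 ≡ 722 (mod 3793)
2993^2 = 8958049 ≡ 2776
2993^4 ≡ 2776^2 = 7706176 ≡ 2593
2993^8 ≡ 2593^2 = 6723649 ≡ 2453
2993^16 ≡ 2453^2 = 6017209 ≡ 1511
2993^32 ≡ 1511^2 = 2283121 ≡ 3528
2993^64 ≡ 3528^2 = 12446784 ≡ 1951
2993^128 ≡ 1951^2 = 3806401 ≡ 2022
2993^256 ≡ 2022^2 = 4088484 ≡ 3423
2993^512 ≡ 3423^2 = 11716929 ≡ 352
2993^1024 ≡ 352^2 = 123904 ≡ 2528
1060 = 1024 + 32 + 4, so 2993^1060 ≡ 2528·3528·2593 ≡ 408 (mod 3793)
722·408 = 294576 ≡ 2515 (mod 3793)
1545 ≠ 2515, so verification fails.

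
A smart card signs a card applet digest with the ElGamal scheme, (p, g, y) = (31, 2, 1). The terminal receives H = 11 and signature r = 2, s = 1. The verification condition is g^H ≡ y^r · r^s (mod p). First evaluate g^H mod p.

Squares mod 31: 2^1≡2, 2^2≡4, 2^4≡16, 2^8≡8
11 = 8 + 2 + 1, so 2^11 ≡ 8·4·2 ≡ 2 (mod 31)

2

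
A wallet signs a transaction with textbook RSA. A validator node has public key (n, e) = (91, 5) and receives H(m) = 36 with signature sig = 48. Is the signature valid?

sig^2 ≡ 48^2 = 2304 ≡ 29
sig^4 ≡ 29^2 = 841 ≡ 22
5 = 4 + 1, so sig^5 ≡ 22·48 ≡ 55 (mod 91)
55 ≠ 36, so verification fails.

invalid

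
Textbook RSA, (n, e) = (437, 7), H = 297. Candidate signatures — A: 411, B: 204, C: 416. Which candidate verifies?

A

Candidate A: Squares mod 437: 411^1≡411, 411^2≡239, 411^4≡311; 7 = 4 + 2 + 1, so 411^7 ≡ 311·239·411 ≡ 297 (mod 437)
  → matches H = 297
Candidate B: Squares mod 437: 204^1≡204, 204^2≡101, 204^4≡150; 7 = 4 + 2 + 1, so 204^7 ≡ 150·101·204 ≡ 136 (mod 437)
Candidate C: Squares mod 437: 416^1≡416, 416^2≡4, 416^4≡16; 7 = 4 + 2 + 1, so 416^7 ≡ 16·4·416 ≡ 404 (mod 437)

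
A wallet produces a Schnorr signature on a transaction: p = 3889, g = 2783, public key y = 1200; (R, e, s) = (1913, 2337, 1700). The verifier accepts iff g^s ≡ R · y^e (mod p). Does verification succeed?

passes

g^s mod p:
2783^2 = 7745089 ≡ 2090
2783^4 ≡ 2090^2 = 4368100 ≡ 753
2783^8 ≡ 753^2 = 567009 ≡ 3104
2783^16 ≡ 3104^2 = 9634816 ≡ 1763
2783^32 ≡ 1763^2 = 3108169 ≡ 858
2783^64 ≡ 858^2 = 736164 ≡ 1143
2783^128 ≡ 1143^2 = 1306449 ≡ 3634
2783^256 ≡ 3634^2 = 13205956 ≡ 2801
2783^512 ≡ 2801^2 = 7845601 ≡ 1488
2783^1024 ≡ 1488^2 = 2214144 ≡ 1303
1700 = 1024 + 512 + 128 + 32 + 4, so 2783^1700 ≡ 1303·1488·3634·858·753 ≡ 25 (mod 3889)
R · y^e mod p:
1200^2 = 1440000 ≡ 1070
1200^4 ≡ 1070^2 = 1144900 ≡ 1534
1200^8 ≡ 1534^2 = 2353156 ≡ 311
1200^16 ≡ 311^2 = 96721 ≡ 3385
1200^32 ≡ 3385^2 = 11458225 ≡ 1231
1200^64 ≡ 1231^2 = 1515361 ≡ 2540
1200^128 ≡ 2540^2 = 6451600 ≡ 3638
1200^256 ≡ 3638^2 = 13235044 ≡ 777
1200^512 ≡ 777^2 = 603729 ≡ 934
1200^1024 ≡ 934^2 = 872356 ≡ 1220
1200^2048 ≡ 1220^2 = 1488400 ≡ 2802
2337 = 2048 + 256 + 32 + 1, so 1200^2337 ≡ 2802·777·1231·1200 ≡ 1419 (mod 3889)
1913·1419 = 2714547 ≡ 25 (mod 3889)
25 ≡ 25 (mod 3889); signature holds.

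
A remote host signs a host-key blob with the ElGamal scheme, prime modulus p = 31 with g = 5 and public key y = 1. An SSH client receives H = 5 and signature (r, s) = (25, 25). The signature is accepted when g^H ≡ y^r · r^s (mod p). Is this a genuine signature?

genuine

Left side g^H mod p:
Squares mod 31: 5^1≡5, 5^2≡25, 5^4≡5
5 = 4 + 1, so 5^5 ≡ 5·5 ≡ 25 (mod 31)
Right side y^r · r^s mod p:
Squares mod 31: 1^1≡1, 1^2≡1, 1^4≡1, 1^8≡1, 1^16≡1
25 = 16 + 8 + 1, so 1^25 ≡ 1·1·1 ≡ 1 (mod 31)
Squares mod 31: 25^1≡25, 25^2≡5, 25^4≡25, 25^8≡5, 25^16≡25
25 = 16 + 8 + 1, so 25^25 ≡ 25·5·25 ≡ 25 (mod 31)
1·25 = 25 ≡ 25 (mod 31)
25 ≡ 25 (mod 31), so the signature is genuine.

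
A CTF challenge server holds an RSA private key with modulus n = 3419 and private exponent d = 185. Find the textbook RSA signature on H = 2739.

3292

H^2 ≡ 2739^2 = 7502121 ≡ 835
H^4 ≡ 835^2 = 697225 ≡ 3168
H^8 ≡ 3168^2 = 10036224 ≡ 1459
H^16 ≡ 1459^2 = 2128681 ≡ 2063
H^32 ≡ 2063^2 = 4255969 ≡ 2733
H^64 ≡ 2733^2 = 7469289 ≡ 2193
H^128 ≡ 2193^2 = 4809249 ≡ 2135
185 = 128 + 32 + 16 + 8 + 1, so H^185 ≡ 2135·2733·2063·1459·2739 ≡ 3292 (mod 3419)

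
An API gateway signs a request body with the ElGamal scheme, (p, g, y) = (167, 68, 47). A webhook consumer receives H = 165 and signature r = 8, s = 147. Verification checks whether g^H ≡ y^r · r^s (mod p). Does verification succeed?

Left side g^H mod p:
68^2 = 4624 ≡ 115
68^4 ≡ 115^2 = 13225 ≡ 32
68^8 ≡ 32^2 = 1024 ≡ 22
68^16 ≡ 22^2 = 484 ≡ 150
68^32 ≡ 150^2 = 22500 ≡ 122
68^64 ≡ 122^2 = 14884 ≡ 21
68^128 ≡ 21^2 = 441 ≡ 107
165 = 128 + 32 + 4 + 1, so 68^165 ≡ 107·122·32·68 ≡ 140 (mod 167)
Right side y^r · r^s mod p:
47^2 = 2209 ≡ 38
47^4 ≡ 38^2 = 1444 ≡ 108
47^8 ≡ 108^2 = 11664 ≡ 141
8^2 = 64
8^4 ≡ 64^2 = 4096 ≡ 88
8^8 ≡ 88^2 = 7744 ≡ 62
8^16 ≡ 62^2 = 3844 ≡ 3
8^32 ≡ 3^2 = 9
8^64 ≡ 9^2 = 81
8^128 ≡ 81^2 = 6561 ≡ 48
147 = 128 + 16 + 2 + 1, so 8^147 ≡ 48·3·64·8 ≡ 81 (mod 167)
141·81 = 11421 ≡ 65 (mod 167)
140 ≠ 65, so verification fails.

fails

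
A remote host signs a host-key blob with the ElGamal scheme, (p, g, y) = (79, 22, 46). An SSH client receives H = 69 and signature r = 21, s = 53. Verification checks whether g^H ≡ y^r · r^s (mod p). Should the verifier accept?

Left side g^H mod p:
Squares mod 79: 22^1≡22, 22^2≡10, 22^4≡21, 22^8≡46, 22^16≡62, 22^32≡52, 22^64≡18
69 = 64 + 4 + 1, so 22^69 ≡ 18·21·22 ≡ 21 (mod 79)
Right side y^r · r^s mod p:
Squares mod 79: 46^1≡46, 46^2≡62, 46^4≡52, 46^8≡18, 46^16≡8
21 = 16 + 4 + 1, so 46^21 ≡ 8·52·46 ≡ 18 (mod 79)
Squares mod 79: 21^1≡21, 21^2≡46, 21^4≡62, 21^8≡52, 21^16≡18, 21^32≡8
53 = 32 + 16 + 4 + 1, so 21^53 ≡ 8·18·62·21 ≡ 21 (mod 79)
18·21 = 378 ≡ 62 (mod 79)
21 ≠ 62, so verification fails.

reject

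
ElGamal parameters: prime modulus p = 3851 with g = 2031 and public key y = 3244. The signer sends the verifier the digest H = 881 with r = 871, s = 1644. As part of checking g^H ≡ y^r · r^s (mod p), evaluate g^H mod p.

461

Squares mod 3851: 2031^1≡2031, 2031^2≡540, 2031^4≡2775, 2031^8≡2476, 2031^16≡3635, 2031^32≡444, 2031^64≡735, 2031^128≡1085, 2031^256≡2670, 2031^512≡699
881 = 512 + 256 + 64 + 32 + 16 + 1, so 2031^881 ≡ 699·2670·735·444·3635·2031 ≡ 461 (mod 3851)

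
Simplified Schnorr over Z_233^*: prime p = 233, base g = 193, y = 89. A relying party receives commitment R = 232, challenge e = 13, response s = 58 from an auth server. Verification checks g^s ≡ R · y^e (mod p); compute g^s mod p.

Squares mod 233: 193^1≡193, 193^2≡202, 193^4≡29, 193^8≡142, 193^16≡126, 193^32≡32
58 = 32 + 16 + 8 + 2, so 193^58 ≡ 32·126·142·202 ≡ 144 (mod 233)

144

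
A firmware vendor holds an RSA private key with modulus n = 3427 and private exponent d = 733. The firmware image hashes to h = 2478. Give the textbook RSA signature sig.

Squares mod 3427: h^1≡2478, h^2≡2727, h^4≡3366, h^8≡294, h^16≡761, h^32≡3385, h^64≡1764, h^128≡3407, h^256≡400, h^512≡2358
733 = 512 + 128 + 64 + 16 + 8 + 4 + 1, so h^733 ≡ 2358·3407·1764·761·294·3366·2478 ≡ 2435 (mod 3427)

2435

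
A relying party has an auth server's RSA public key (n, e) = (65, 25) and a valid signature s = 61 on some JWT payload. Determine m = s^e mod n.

61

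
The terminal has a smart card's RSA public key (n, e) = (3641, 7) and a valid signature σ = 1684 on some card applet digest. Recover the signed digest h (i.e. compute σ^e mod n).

3620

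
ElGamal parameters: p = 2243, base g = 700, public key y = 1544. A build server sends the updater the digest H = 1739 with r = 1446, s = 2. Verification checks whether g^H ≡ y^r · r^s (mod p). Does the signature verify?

does not verify

Left side g^H mod p:
700^2 = 490000 ≡ 1026
700^4 ≡ 1026^2 = 1052676 ≡ 709
700^8 ≡ 709^2 = 502681 ≡ 249
700^16 ≡ 249^2 = 62001 ≡ 1440
700^32 ≡ 1440^2 = 2073600 ≡ 1068
700^64 ≡ 1068^2 = 1140624 ≡ 1180
700^128 ≡ 1180^2 = 1392400 ≡ 1740
700^256 ≡ 1740^2 = 3027600 ≡ 1793
700^512 ≡ 1793^2 = 3214849 ≡ 630
700^1024 ≡ 630^2 = 396900 ≡ 2132
1739 = 1024 + 512 + 128 + 64 + 8 + 2 + 1, so 700^1739 ≡ 2132·630·1740·1180·249·1026·700 ≡ 1772 (mod 2243)
Right side y^r · r^s mod p:
1544^2 = 2383936 ≡ 1870
1544^4 ≡ 1870^2 = 3496900 ≡ 63
1544^8 ≡ 63^2 = 3969 ≡ 1726
1544^16 ≡ 1726^2 = 2979076 ≡ 372
1544^32 ≡ 372^2 = 138384 ≡ 1561
1544^64 ≡ 1561^2 = 2436721 ≡ 823
1544^128 ≡ 823^2 = 677329 ≡ 2186
1544^256 ≡ 2186^2 = 4778596 ≡ 1006
1544^512 ≡ 1006^2 = 1012036 ≡ 443
1544^1024 ≡ 443^2 = 196249 ≡ 1108
1446 = 1024 + 256 + 128 + 32 + 4 + 2, so 1544^1446 ≡ 1108·1006·2186·1561·63·1870 ≡ 976 (mod 2243)
1446^2 = 2090916 ≡ 440
976·440 = 429440 ≡ 1027 (mod 2243)
1772 ≠ 1027, so verification fails.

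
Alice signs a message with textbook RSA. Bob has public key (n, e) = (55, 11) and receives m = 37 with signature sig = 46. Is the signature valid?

invalid

sig^2 ≡ 46^2 = 2116 ≡ 26
sig^4 ≡ 26^2 = 676 ≡ 16
sig^8 ≡ 16^2 = 256 ≡ 36
11 = 8 + 2 + 1, so sig^11 ≡ 36·26·46 ≡ 46 (mod 55)
46 ≠ 37, so verification fails.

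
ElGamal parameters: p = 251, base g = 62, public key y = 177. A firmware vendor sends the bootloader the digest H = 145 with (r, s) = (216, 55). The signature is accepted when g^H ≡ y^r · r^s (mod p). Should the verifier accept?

reject

Left side g^H mod p:
62^2 = 3844 ≡ 79
62^4 ≡ 79^2 = 6241 ≡ 217
62^8 ≡ 217^2 = 47089 ≡ 152
62^16 ≡ 152^2 = 23104 ≡ 12
62^32 ≡ 12^2 = 144
62^64 ≡ 144^2 = 20736 ≡ 154
62^128 ≡ 154^2 = 23716 ≡ 122
145 = 128 + 16 + 1, so 62^145 ≡ 122·12·62 ≡ 157 (mod 251)
Right side y^r · r^s mod p:
177^2 = 31329 ≡ 205
177^4 ≡ 205^2 = 42025 ≡ 108
177^8 ≡ 108^2 = 11664 ≡ 118
177^16 ≡ 118^2 = 13924 ≡ 119
177^32 ≡ 119^2 = 14161 ≡ 105
177^64 ≡ 105^2 = 11025 ≡ 232
177^128 ≡ 232^2 = 53824 ≡ 110
216 = 128 + 64 + 16 + 8, so 177^216 ≡ 110·232·119·118 ≡ 144 (mod 251)
216^2 = 46656 ≡ 221
216^4 ≡ 221^2 = 48841 ≡ 147
216^8 ≡ 147^2 = 21609 ≡ 23
216^16 ≡ 23^2 = 529 ≡ 27
216^32 ≡ 27^2 = 729 ≡ 227
55 = 32 + 16 + 4 + 2 + 1, so 216^55 ≡ 227·27·147·221·216 ≡ 182 (mod 251)
144·182 = 26208 ≡ 104 (mod 251)
157 ≠ 104, so verification fails.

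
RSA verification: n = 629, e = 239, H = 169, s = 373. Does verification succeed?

s^2 ≡ 373^2 = 139129 ≡ 120
s^4 ≡ 120^2 = 14400 ≡ 562
s^8 ≡ 562^2 = 315844 ≡ 86
s^16 ≡ 86^2 = 7396 ≡ 477
s^32 ≡ 477^2 = 227529 ≡ 460
s^64 ≡ 460^2 = 211600 ≡ 256
s^128 ≡ 256^2 = 65536 ≡ 120
239 = 128 + 64 + 32 + 8 + 4 + 2 + 1, so s^239 ≡ 120·256·460·86·562·120·373 ≡ 169 (mod 629)
169 = H, so the signature checks out.

passes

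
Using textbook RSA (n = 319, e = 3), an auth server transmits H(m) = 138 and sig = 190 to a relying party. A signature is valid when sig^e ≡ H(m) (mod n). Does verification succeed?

fails

sig^3 mod 319 = 181
181 ≠ 138, so verification fails.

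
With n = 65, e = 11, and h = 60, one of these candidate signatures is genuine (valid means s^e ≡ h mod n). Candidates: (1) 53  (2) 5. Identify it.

2

Candidate 1: 53^11 mod 65 = 27
Candidate 2: 5^11 mod 65 = 60
  → matches h = 60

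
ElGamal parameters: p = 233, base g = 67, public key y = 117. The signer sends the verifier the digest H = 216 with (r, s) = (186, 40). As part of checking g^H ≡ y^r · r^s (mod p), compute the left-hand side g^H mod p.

16

67^216 mod 233 = 16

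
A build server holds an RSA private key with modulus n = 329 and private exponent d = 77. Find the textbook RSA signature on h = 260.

64

h^2 ≡ 260^2 = 67600 ≡ 155
h^4 ≡ 155^2 = 24025 ≡ 8
h^8 ≡ 8^2 = 64
h^16 ≡ 64^2 = 4096 ≡ 148
h^32 ≡ 148^2 = 21904 ≡ 190
h^64 ≡ 190^2 = 36100 ≡ 239
77 = 64 + 8 + 4 + 1, so h^77 ≡ 239·64·8·260 ≡ 64 (mod 329)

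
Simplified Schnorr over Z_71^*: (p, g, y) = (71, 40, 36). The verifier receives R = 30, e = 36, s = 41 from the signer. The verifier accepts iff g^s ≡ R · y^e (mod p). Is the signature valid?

invalid

g^s mod p:
Squares mod 71: 40^1≡40, 40^2≡38, 40^4≡24, 40^8≡8, 40^16≡64, 40^32≡49
41 = 32 + 8 + 1, so 40^41 ≡ 49·8·40 ≡ 60 (mod 71)
R · y^e mod p:
Squares mod 71: 36^1≡36, 36^2≡18, 36^4≡40, 36^8≡38, 36^16≡24, 36^32≡8
36 = 32 + 4, so 36^36 ≡ 8·40 ≡ 36 (mod 71)
30·36 = 1080 ≡ 15 (mod 71)
60 ≠ 15; the check fails.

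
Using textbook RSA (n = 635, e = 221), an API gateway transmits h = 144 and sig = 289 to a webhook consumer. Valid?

Squares mod 635: sig^1≡289, sig^2≡336, sig^4≡501, sig^8≡176, sig^16≡496, sig^32≡271, sig^64≡416, sig^128≡336
221 = 128 + 64 + 16 + 8 + 4 + 1, so sig^221 ≡ 336·416·496·176·501·289 ≡ 144 (mod 635)
Since 144 equals the digest 144, verification succeeds.

yes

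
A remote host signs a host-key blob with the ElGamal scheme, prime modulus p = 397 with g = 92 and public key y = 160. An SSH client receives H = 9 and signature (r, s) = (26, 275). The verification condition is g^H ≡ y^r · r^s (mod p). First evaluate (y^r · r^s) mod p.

160^2 = 25600 ≡ 192
160^4 ≡ 192^2 = 36864 ≡ 340
160^8 ≡ 340^2 = 115600 ≡ 73
160^16 ≡ 73^2 = 5329 ≡ 168
26 = 16 + 8 + 2, so 160^26 ≡ 168·73·192 ≡ 81 (mod 397)
26^2 = 676 ≡ 279
26^4 ≡ 279^2 = 77841 ≡ 29
26^8 ≡ 29^2 = 841 ≡ 47
26^16 ≡ 47^2 = 2209 ≡ 224
26^32 ≡ 224^2 = 50176 ≡ 154
26^64 ≡ 154^2 = 23716 ≡ 293
26^128 ≡ 293^2 = 85849 ≡ 97
26^256 ≡ 97^2 = 9409 ≡ 278
275 = 256 + 16 + 2 + 1, so 26^275 ≡ 278·224·279·26 ≡ 196 (mod 397)
y^r · r^s ≡ 81·196 = 15876 ≡ 393 (mod 397)

393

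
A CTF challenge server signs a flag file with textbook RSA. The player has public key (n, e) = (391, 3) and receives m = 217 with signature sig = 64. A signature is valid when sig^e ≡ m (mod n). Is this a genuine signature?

forged

Squares mod 391: sig^1≡64, sig^2≡186
3 = 2 + 1, so sig^3 ≡ 186·64 ≡ 174 (mod 391)
sig^3 mod 391 = 174, but m = 217.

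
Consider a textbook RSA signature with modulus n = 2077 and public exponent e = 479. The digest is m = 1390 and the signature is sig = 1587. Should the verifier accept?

accept

sig^2 ≡ 1587^2 = 2518569 ≡ 1245
sig^4 ≡ 1245^2 = 1550025 ≡ 583
sig^8 ≡ 583^2 = 339889 ≡ 1338
sig^16 ≡ 1338^2 = 1790244 ≡ 1947
sig^32 ≡ 1947^2 = 3790809 ≡ 284
sig^64 ≡ 284^2 = 80656 ≡ 1730
sig^128 ≡ 1730^2 = 2992900 ≡ 2020
sig^256 ≡ 2020^2 = 4080400 ≡ 1172
479 = 256 + 128 + 64 + 16 + 8 + 4 + 2 + 1, so sig^479 ≡ 1172·2020·1730·1947·1338·583·1245·1587 ≡ 1390 (mod 2077)
Since 1390 equals the digest 1390, verification succeeds.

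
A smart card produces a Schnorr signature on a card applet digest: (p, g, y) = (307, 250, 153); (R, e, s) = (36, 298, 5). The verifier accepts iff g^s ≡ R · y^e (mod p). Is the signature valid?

valid

g^s mod p:
Squares mod 307: 250^1≡250, 250^2≡179, 250^4≡113
5 = 4 + 1, so 250^5 ≡ 113·250 ≡ 6 (mod 307)
R · y^e mod p:
Squares mod 307: 153^1≡153, 153^2≡77, 153^4≡96, 153^8≡6, 153^16≡36, 153^32≡68, 153^64≡19, 153^128≡54, 153^256≡153
298 = 256 + 32 + 8 + 2, so 153^298 ≡ 153·68·6·77 ≡ 256 (mod 307)
36·256 = 9216 ≡ 6 (mod 307)
6 ≡ 6 (mod 307); signature holds.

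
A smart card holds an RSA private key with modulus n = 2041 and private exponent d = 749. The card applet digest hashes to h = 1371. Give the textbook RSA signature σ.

366

h^2 ≡ 1371^2 = 1879641 ≡ 1921
h^4 ≡ 1921^2 = 3690241 ≡ 113
h^8 ≡ 113^2 = 12769 ≡ 523
h^16 ≡ 523^2 = 273529 ≡ 35
h^32 ≡ 35^2 = 1225
h^64 ≡ 1225^2 = 1500625 ≡ 490
h^128 ≡ 490^2 = 240100 ≡ 1303
h^256 ≡ 1303^2 = 1697809 ≡ 1738
h^512 ≡ 1738^2 = 3020644 ≡ 2005
749 = 512 + 128 + 64 + 32 + 8 + 4 + 1, so h^749 ≡ 2005·1303·490·1225·523·113·1371 ≡ 366 (mod 2041)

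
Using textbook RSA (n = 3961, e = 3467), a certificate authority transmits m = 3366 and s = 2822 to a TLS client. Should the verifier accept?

Squares mod 3961: s^1≡2822, s^2≡2074, s^4≡3791, s^8≡1173, s^16≡1462, s^32≡2465, s^64≡51, s^128≡2601, s^256≡3774, s^512≡3281, s^1024≡2924, s^2048≡1938
3467 = 2048 + 1024 + 256 + 128 + 8 + 2 + 1, so s^3467 ≡ 1938·2924·3774·2601·1173·2074·2822 ≡ 595 (mod 3961)
s^3467 mod 3961 = 595, but m = 3366.

reject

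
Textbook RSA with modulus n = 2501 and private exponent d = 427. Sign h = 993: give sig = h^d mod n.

h^427 mod 2501 = 2287

2287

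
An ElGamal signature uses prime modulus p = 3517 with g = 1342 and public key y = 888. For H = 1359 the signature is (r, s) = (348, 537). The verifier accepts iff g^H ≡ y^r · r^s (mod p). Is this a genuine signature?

Left side g^H mod p:
1342^2 = 1800964 ≡ 260
1342^4 ≡ 260^2 = 67600 ≡ 777
1342^8 ≡ 777^2 = 603729 ≡ 2322
1342^16 ≡ 2322^2 = 5391684 ≡ 123
1342^32 ≡ 123^2 = 15129 ≡ 1061
1342^64 ≡ 1061^2 = 1125721 ≡ 281
1342^128 ≡ 281^2 = 78961 ≡ 1587
1342^256 ≡ 1587^2 = 2518569 ≡ 397
1342^512 ≡ 397^2 = 157609 ≡ 2861
1342^1024 ≡ 2861^2 = 8185321 ≡ 1262
1359 = 1024 + 256 + 64 + 8 + 4 + 2 + 1, so 1342^1359 ≡ 1262·397·281·2322·777·260·1342 ≡ 3438 (mod 3517)
Right side y^r · r^s mod p:
888^2 = 788544 ≡ 736
888^4 ≡ 736^2 = 541696 ≡ 78
888^8 ≡ 78^2 = 6084 ≡ 2567
888^16 ≡ 2567^2 = 6589489 ≡ 2148
888^32 ≡ 2148^2 = 4613904 ≡ 3117
888^64 ≡ 3117^2 = 9715689 ≡ 1735
888^128 ≡ 1735^2 = 3010225 ≡ 3190
888^256 ≡ 3190^2 = 10176100 ≡ 1419
348 = 256 + 64 + 16 + 8 + 4, so 888^348 ≡ 1419·1735·2148·2567·78 ≡ 839 (mod 3517)
348^2 = 121104 ≡ 1526
348^4 ≡ 1526^2 = 2328676 ≡ 422
348^8 ≡ 422^2 = 178084 ≡ 2234
348^16 ≡ 2234^2 = 4990756 ≡ 133
348^32 ≡ 133^2 = 17689 ≡ 104
348^64 ≡ 104^2 = 10816 ≡ 265
348^128 ≡ 265^2 = 70225 ≡ 3402
348^256 ≡ 3402^2 = 11573604 ≡ 2674
348^512 ≡ 2674^2 = 7150276 ≡ 215
537 = 512 + 16 + 8 + 1, so 348^537 ≡ 215·133·2234·348 ≡ 2951 (mod 3517)
839·2951 = 2475889 ≡ 3438 (mod 3517)
3438 ≡ 3438 (mod 3517), so the signature is genuine.

genuine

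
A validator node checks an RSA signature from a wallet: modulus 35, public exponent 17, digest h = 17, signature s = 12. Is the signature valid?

valid

s^2 ≡ 12^2 = 144 ≡ 4
s^4 ≡ 4^2 = 16
s^8 ≡ 16^2 = 256 ≡ 11
s^16 ≡ 11^2 = 121 ≡ 16
17 = 16 + 1, so s^17 ≡ 16·12 ≡ 17 (mod 35)
s^17 mod 35 = 17 matches h.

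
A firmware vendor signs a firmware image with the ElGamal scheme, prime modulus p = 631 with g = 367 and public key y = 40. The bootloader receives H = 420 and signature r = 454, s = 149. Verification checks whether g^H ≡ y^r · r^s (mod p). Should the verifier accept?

Left side g^H mod p:
367^420 mod 631 = 1
Right side y^r · r^s mod p:
40^454 mod 631 = 62
454^149 mod 631 = 452
62·452 = 28024 ≡ 260 (mod 631)
1 ≠ 260, so verification fails.

reject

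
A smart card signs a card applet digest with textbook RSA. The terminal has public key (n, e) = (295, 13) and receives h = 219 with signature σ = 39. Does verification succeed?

Squares mod 295: σ^1≡39, σ^2≡46, σ^4≡51, σ^8≡241
13 = 8 + 4 + 1, so σ^13 ≡ 241·51·39 ≡ 269 (mod 295)
The recovered value 269 does not match the digest 219.

fails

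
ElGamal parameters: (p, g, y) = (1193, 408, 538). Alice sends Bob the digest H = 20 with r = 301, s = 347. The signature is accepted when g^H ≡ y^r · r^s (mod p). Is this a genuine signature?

genuine

Left side g^H mod p:
408^2 = 166464 ≡ 637
408^4 ≡ 637^2 = 405769 ≡ 149
408^8 ≡ 149^2 = 22201 ≡ 727
408^16 ≡ 727^2 = 528529 ≡ 30
20 = 16 + 4, so 408^20 ≡ 30·149 ≡ 891 (mod 1193)
Right side y^r · r^s mod p:
538^2 = 289444 ≡ 738
538^4 ≡ 738^2 = 544644 ≡ 636
538^8 ≡ 636^2 = 404496 ≡ 69
538^16 ≡ 69^2 = 4761 ≡ 1182
538^32 ≡ 1182^2 = 1397124 ≡ 121
538^64 ≡ 121^2 = 14641 ≡ 325
538^128 ≡ 325^2 = 105625 ≡ 641
538^256 ≡ 641^2 = 410881 ≡ 489
301 = 256 + 32 + 8 + 4 + 1, so 538^301 ≡ 489·121·69·636·538 ≡ 968 (mod 1193)
301^2 = 90601 ≡ 1126
301^4 ≡ 1126^2 = 1267876 ≡ 910
301^8 ≡ 910^2 = 828100 ≡ 158
301^16 ≡ 158^2 = 24964 ≡ 1104
301^32 ≡ 1104^2 = 1218816 ≡ 763
301^64 ≡ 763^2 = 582169 ≡ 1178
301^128 ≡ 1178^2 = 1387684 ≡ 225
301^256 ≡ 225^2 = 50625 ≡ 519
347 = 256 + 64 + 16 + 8 + 2 + 1, so 301^347 ≡ 519·1178·1104·158·1126·301 ≡ 855 (mod 1193)
968·855 = 827640 ≡ 891 (mod 1193)
891 ≡ 891 (mod 1193), so the signature is genuine.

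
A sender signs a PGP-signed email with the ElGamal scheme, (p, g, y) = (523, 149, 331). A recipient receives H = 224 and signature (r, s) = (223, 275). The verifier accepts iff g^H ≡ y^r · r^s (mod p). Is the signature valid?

Left side g^H mod p:
Squares mod 523: 149^1≡149, 149^2≡235, 149^4≡310, 149^8≡391, 149^16≡165, 149^32≡29, 149^64≡318, 149^128≡185
224 = 128 + 64 + 32, so 149^224 ≡ 185·318·29 ≡ 44 (mod 523)
Right side y^r · r^s mod p:
Squares mod 523: 331^1≡331, 331^2≡254, 331^4≡187, 331^8≡451, 331^16≡477, 331^32≡24, 331^64≡53, 331^128≡194
223 = 128 + 64 + 16 + 8 + 4 + 2 + 1, so 331^223 ≡ 194·53·477·451·187·254·331 ≡ 153 (mod 523)
Squares mod 523: 223^1≡223, 223^2≡44, 223^4≡367, 223^8≡278, 223^16≡403, 223^32≡279, 223^64≡437, 223^128≡74, 223^256≡246
275 = 256 + 16 + 2 + 1, so 223^275 ≡ 246·403·44·223 ≡ 235 (mod 523)
153·235 = 35955 ≡ 391 (mod 523)
44 ≠ 391, so verification fails.

invalid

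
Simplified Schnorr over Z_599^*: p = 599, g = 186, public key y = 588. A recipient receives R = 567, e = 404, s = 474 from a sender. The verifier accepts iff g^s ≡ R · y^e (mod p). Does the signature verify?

g^s mod p:
186^474 mod 599 = 301
R · y^e mod p:
588^404 mod 599 = 512
567·512 = 290304 ≡ 388 (mod 599)
301 ≠ 388; the check fails.

does not verify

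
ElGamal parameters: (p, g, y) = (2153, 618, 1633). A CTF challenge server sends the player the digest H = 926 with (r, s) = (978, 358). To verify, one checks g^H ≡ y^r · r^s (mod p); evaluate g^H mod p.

1727

618^2 = 381924 ≡ 843
618^4 ≡ 843^2 = 710649 ≡ 159
618^8 ≡ 159^2 = 25281 ≡ 1598
618^16 ≡ 1598^2 = 2553604 ≡ 146
618^32 ≡ 146^2 = 21316 ≡ 1939
618^64 ≡ 1939^2 = 3759721 ≡ 583
618^128 ≡ 583^2 = 339889 ≡ 1868
618^256 ≡ 1868^2 = 3489424 ≡ 1564
618^512 ≡ 1564^2 = 2446096 ≡ 288
926 = 512 + 256 + 128 + 16 + 8 + 4 + 2, so 618^926 ≡ 288·1564·1868·146·1598·159·843 ≡ 1727 (mod 2153)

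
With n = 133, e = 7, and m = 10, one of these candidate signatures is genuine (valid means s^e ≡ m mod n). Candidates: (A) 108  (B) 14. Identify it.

A

Candidate A: 108^7 mod 133 = 10
  → matches m = 10
Candidate B: 14^7 mod 133 = 98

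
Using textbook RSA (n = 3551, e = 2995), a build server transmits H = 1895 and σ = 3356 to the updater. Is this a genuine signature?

Squares mod 3551: σ^1≡3356, σ^2≡2515, σ^4≡894, σ^8≡261, σ^16≡652, σ^32≡2535, σ^64≡2466, σ^128≡1844, σ^256≡2029, σ^512≡1232, σ^1024≡1547, σ^2048≡3386
2995 = 2048 + 512 + 256 + 128 + 32 + 16 + 2 + 1, so σ^2995 ≡ 3386·1232·2029·1844·2535·652·2515·3356 ≡ 1895 (mod 3551)
1895 = H, so the signature checks out.

genuine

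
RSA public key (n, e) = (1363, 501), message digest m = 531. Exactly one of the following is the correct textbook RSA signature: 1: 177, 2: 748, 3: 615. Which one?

3

Candidate 1: Squares mod 1363: 177^1≡177, 177^2≡1343, 177^4≡400, 177^8≡529, 177^16≡426, 177^32≡197, 177^64≡645, 177^128≡310, 177^256≡690; 501 = 256 + 128 + 64 + 32 + 16 + 4 + 1, so 177^501 ≡ 690·310·645·197·426·400·177 ≡ 739 (mod 1363)
Candidate 2: Squares mod 1363: 748^1≡748, 748^2≡674, 748^4≡397, 748^8≡864, 748^16≡935, 748^32≡542, 748^64≡719, 748^128≡384, 748^256≡252; 501 = 256 + 128 + 64 + 32 + 16 + 4 + 1, so 748^501 ≡ 252·384·719·542·935·397·748 ≡ 832 (mod 1363)
Candidate 3: Squares mod 1363: 615^1≡615, 615^2≡674, 615^4≡397, 615^8≡864, 615^16≡935, 615^32≡542, 615^64≡719, 615^128≡384, 615^256≡252; 501 = 256 + 128 + 64 + 32 + 16 + 4 + 1, so 615^501 ≡ 252·384·719·542·935·397·615 ≡ 531 (mod 1363)
  → matches m = 531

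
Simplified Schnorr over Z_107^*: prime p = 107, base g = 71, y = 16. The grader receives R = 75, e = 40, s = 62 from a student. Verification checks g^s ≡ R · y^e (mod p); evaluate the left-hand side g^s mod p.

Squares mod 107: 71^1≡71, 71^2≡12, 71^4≡37, 71^8≡85, 71^16≡56, 71^32≡33
62 = 32 + 16 + 8 + 4 + 2, so 71^62 ≡ 33·56·85·37·12 ≡ 64 (mod 107)

64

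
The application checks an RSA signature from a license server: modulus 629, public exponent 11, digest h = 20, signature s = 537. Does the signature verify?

s^2 ≡ 537^2 = 288369 ≡ 287
s^4 ≡ 287^2 = 82369 ≡ 599
s^8 ≡ 599^2 = 358801 ≡ 271
11 = 8 + 2 + 1, so s^11 ≡ 271·287·537 ≡ 20 (mod 629)
Since 20 equals the digest 20, verification succeeds.

verifies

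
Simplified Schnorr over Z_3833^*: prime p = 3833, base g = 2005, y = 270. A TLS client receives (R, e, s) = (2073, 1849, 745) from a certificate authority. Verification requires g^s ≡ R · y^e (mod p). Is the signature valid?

invalid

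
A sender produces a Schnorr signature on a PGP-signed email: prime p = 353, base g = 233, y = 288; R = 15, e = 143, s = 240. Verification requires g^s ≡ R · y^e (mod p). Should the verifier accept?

accept

g^s mod p:
233^240 mod 353 = 187
R · y^e mod p:
288^143 mod 353 = 36
15·36 = 540 ≡ 187 (mod 353)
187 ≡ 187 (mod 353); signature holds.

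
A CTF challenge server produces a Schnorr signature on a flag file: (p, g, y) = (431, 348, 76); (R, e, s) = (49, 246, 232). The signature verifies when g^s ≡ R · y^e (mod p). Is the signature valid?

valid

g^s mod p:
348^2 = 121104 ≡ 424
348^4 ≡ 424^2 = 179776 ≡ 49
348^8 ≡ 49^2 = 2401 ≡ 246
348^16 ≡ 246^2 = 60516 ≡ 176
348^32 ≡ 176^2 = 30976 ≡ 375
348^64 ≡ 375^2 = 140625 ≡ 119
348^128 ≡ 119^2 = 14161 ≡ 369
232 = 128 + 64 + 32 + 8, so 348^232 ≡ 369·119·375·246 ≡ 46 (mod 431)
R · y^e mod p:
76^2 = 5776 ≡ 173
76^4 ≡ 173^2 = 29929 ≡ 190
76^8 ≡ 190^2 = 36100 ≡ 327
76^16 ≡ 327^2 = 106929 ≡ 41
76^32 ≡ 41^2 = 1681 ≡ 388
76^64 ≡ 388^2 = 150544 ≡ 125
76^128 ≡ 125^2 = 15625 ≡ 109
246 = 128 + 64 + 32 + 16 + 4 + 2, so 76^246 ≡ 109·125·388·41·190·173 ≡ 300 (mod 431)
49·300 = 14700 ≡ 46 (mod 431)
46 ≡ 46 (mod 431); signature holds.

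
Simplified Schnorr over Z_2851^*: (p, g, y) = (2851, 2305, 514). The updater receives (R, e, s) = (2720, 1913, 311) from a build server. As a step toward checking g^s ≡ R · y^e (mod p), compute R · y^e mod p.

908

514^2 = 264196 ≡ 1904
514^4 ≡ 1904^2 = 3625216 ≡ 1595
514^8 ≡ 1595^2 = 2544025 ≡ 933
514^16 ≡ 933^2 = 870489 ≡ 934
514^32 ≡ 934^2 = 872356 ≡ 2801
514^64 ≡ 2801^2 = 7845601 ≡ 2500
514^128 ≡ 2500^2 = 6250000 ≡ 608
514^256 ≡ 608^2 = 369664 ≡ 1885
514^512 ≡ 1885^2 = 3553225 ≡ 879
514^1024 ≡ 879^2 = 772641 ≡ 20
1913 = 1024 + 512 + 256 + 64 + 32 + 16 + 8 + 1, so 514^1913 ≡ 20·879·1885·2500·2801·934·933·514 ≡ 1103 (mod 2851)
R · y^e ≡ 2720·1103 = 3000160 ≡ 908 (mod 2851)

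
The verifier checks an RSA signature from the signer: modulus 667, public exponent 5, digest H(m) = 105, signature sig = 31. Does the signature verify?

sig^2 ≡ 31^2 = 961 ≡ 294
sig^4 ≡ 294^2 = 86436 ≡ 393
5 = 4 + 1, so sig^5 ≡ 393·31 ≡ 177 (mod 667)
sig^5 mod 667 = 177, but H(m) = 105.

does not verify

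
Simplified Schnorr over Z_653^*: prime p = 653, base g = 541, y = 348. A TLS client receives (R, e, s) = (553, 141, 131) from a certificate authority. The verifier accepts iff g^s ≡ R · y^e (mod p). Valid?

g^s mod p:
541^2 = 292681 ≡ 137
541^4 ≡ 137^2 = 18769 ≡ 485
541^8 ≡ 485^2 = 235225 ≡ 145
541^16 ≡ 145^2 = 21025 ≡ 129
541^32 ≡ 129^2 = 16641 ≡ 316
541^64 ≡ 316^2 = 99856 ≡ 600
541^128 ≡ 600^2 = 360000 ≡ 197
131 = 128 + 2 + 1, so 541^131 ≡ 197·137·541 ≡ 622 (mod 653)
R · y^e mod p:
348^2 = 121104 ≡ 299
348^4 ≡ 299^2 = 89401 ≡ 593
348^8 ≡ 593^2 = 351649 ≡ 335
348^16 ≡ 335^2 = 112225 ≡ 562
348^32 ≡ 562^2 = 315844 ≡ 445
348^64 ≡ 445^2 = 198025 ≡ 166
348^128 ≡ 166^2 = 27556 ≡ 130
141 = 128 + 8 + 4 + 1, so 348^141 ≡ 130·335·593·348 ≡ 49 (mod 653)
553·49 = 27097 ≡ 324 (mod 653)
622 ≠ 324; the check fails.

no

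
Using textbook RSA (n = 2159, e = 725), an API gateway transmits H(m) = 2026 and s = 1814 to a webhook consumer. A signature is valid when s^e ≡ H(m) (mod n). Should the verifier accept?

accept

s^2 ≡ 1814^2 = 3290596 ≡ 280
s^4 ≡ 280^2 = 78400 ≡ 676
s^8 ≡ 676^2 = 456976 ≡ 1427
s^16 ≡ 1427^2 = 2036329 ≡ 392
s^32 ≡ 392^2 = 153664 ≡ 375
s^64 ≡ 375^2 = 140625 ≡ 290
s^128 ≡ 290^2 = 84100 ≡ 2058
s^256 ≡ 2058^2 = 4235364 ≡ 1565
s^512 ≡ 1565^2 = 2449225 ≡ 919
725 = 512 + 128 + 64 + 16 + 4 + 1, so s^725 ≡ 919·2058·290·392·676·1814 ≡ 2026 (mod 2159)
2026 = H(m), so the signature checks out.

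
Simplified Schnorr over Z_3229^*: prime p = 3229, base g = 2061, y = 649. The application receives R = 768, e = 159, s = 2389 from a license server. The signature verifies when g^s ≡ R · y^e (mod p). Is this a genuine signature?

forged

g^s mod p:
2061^2 = 4247721 ≡ 1586
2061^4 ≡ 1586^2 = 2515396 ≡ 5
2061^8 ≡ 5^2 = 25
2061^16 ≡ 25^2 = 625
2061^32 ≡ 625^2 = 390625 ≡ 3145
2061^64 ≡ 3145^2 = 9891025 ≡ 598
2061^128 ≡ 598^2 = 357604 ≡ 2414
2061^256 ≡ 2414^2 = 5827396 ≡ 2280
2061^512 ≡ 2280^2 = 5198400 ≡ 2939
2061^1024 ≡ 2939^2 = 8637721 ≡ 146
2061^2048 ≡ 146^2 = 21316 ≡ 1942
2389 = 2048 + 256 + 64 + 16 + 4 + 1, so 2061^2389 ≡ 1942·2280·598·625·5·2061 ≡ 2258 (mod 3229)
R · y^e mod p:
649^2 = 421201 ≡ 1431
649^4 ≡ 1431^2 = 2047761 ≡ 575
649^8 ≡ 575^2 = 330625 ≡ 1267
649^16 ≡ 1267^2 = 1605289 ≡ 476
649^32 ≡ 476^2 = 226576 ≡ 546
649^64 ≡ 546^2 = 298116 ≡ 1048
649^128 ≡ 1048^2 = 1098304 ≡ 444
159 = 128 + 16 + 8 + 4 + 2 + 1, so 649^159 ≡ 444·476·1267·575·1431·649 ≡ 3105 (mod 3229)
768·3105 = 2384640 ≡ 1638 (mod 3229)
2258 ≠ 1638; the check fails.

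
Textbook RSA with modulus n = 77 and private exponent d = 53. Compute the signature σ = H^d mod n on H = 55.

55

H^2 ≡ 55^2 = 3025 ≡ 22
H^4 ≡ 22^2 = 484 ≡ 22
H^8 ≡ 22^2 = 484 ≡ 22
H^16 ≡ 22^2 = 484 ≡ 22
H^32 ≡ 22^2 = 484 ≡ 22
53 = 32 + 16 + 4 + 1, so H^53 ≡ 22·22·22·55 ≡ 55 (mod 77)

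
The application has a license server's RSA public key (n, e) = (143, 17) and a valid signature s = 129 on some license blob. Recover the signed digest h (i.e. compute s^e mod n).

s^2 ≡ 129^2 = 16641 ≡ 53
s^4 ≡ 53^2 = 2809 ≡ 92
s^8 ≡ 92^2 = 8464 ≡ 27
s^16 ≡ 27^2 = 729 ≡ 14
17 = 16 + 1, so s^17 ≡ 14·129 ≡ 90 (mod 143)

90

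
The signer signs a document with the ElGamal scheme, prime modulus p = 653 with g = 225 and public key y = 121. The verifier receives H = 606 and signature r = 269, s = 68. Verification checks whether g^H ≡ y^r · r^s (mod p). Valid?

yes

Left side g^H mod p:
Squares mod 653: 225^1≡225, 225^2≡344, 225^4≡143, 225^8≡206, 225^16≡644, 225^32≡81, 225^64≡31, 225^128≡308, 225^256≡179, 225^512≡44
606 = 512 + 64 + 16 + 8 + 4 + 2, so 225^606 ≡ 44·31·644·206·143·344 ≡ 511 (mod 653)
Right side y^r · r^s mod p:
Squares mod 653: 121^1≡121, 121^2≡275, 121^4≡530, 121^8≡110, 121^16≡346, 121^32≡217, 121^64≡73, 121^128≡105, 121^256≡577
269 = 256 + 8 + 4 + 1, so 121^269 ≡ 577·110·530·121 ≡ 566 (mod 653)
Squares mod 653: 269^1≡269, 269^2≡531, 269^4≡518, 269^8≡594, 269^16≡216, 269^32≡293, 269^64≡306
68 = 64 + 4, so 269^68 ≡ 306·518 ≡ 482 (mod 653)
566·482 = 272812 ≡ 511 (mod 653)
511 ≡ 511 (mod 653), so the signature is genuine.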